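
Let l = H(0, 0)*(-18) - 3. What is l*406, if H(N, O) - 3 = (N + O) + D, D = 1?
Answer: -30450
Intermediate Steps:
H(N, O) = 4 + N + O (H(N, O) = 3 + ((N + O) + 1) = 3 + (1 + N + O) = 4 + N + O)
l = -75 (l = (4 + 0 + 0)*(-18) - 3 = 4*(-18) - 3 = -72 - 3 = -75)
l*406 = -75*406 = -30450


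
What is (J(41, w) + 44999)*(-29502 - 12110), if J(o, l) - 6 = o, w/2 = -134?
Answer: -1874454152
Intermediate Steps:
w = -268 (w = 2*(-134) = -268)
J(o, l) = 6 + o
(J(41, w) + 44999)*(-29502 - 12110) = ((6 + 41) + 44999)*(-29502 - 12110) = (47 + 44999)*(-41612) = 45046*(-41612) = -1874454152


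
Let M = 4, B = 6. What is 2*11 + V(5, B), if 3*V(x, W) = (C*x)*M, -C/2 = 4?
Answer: -94/3 ≈ -31.333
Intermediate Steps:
C = -8 (C = -2*4 = -8)
V(x, W) = -32*x/3 (V(x, W) = (-8*x*4)/3 = (-32*x)/3 = -32*x/3)
2*11 + V(5, B) = 2*11 - 32/3*5 = 22 - 160/3 = -94/3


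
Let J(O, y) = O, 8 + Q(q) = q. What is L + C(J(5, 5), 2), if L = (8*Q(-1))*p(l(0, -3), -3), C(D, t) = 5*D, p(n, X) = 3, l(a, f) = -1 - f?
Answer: -191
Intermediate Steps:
Q(q) = -8 + q
L = -216 (L = (8*(-8 - 1))*3 = (8*(-9))*3 = -72*3 = -216)
L + C(J(5, 5), 2) = -216 + 5*5 = -216 + 25 = -191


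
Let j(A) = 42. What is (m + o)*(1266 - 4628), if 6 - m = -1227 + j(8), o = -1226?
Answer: 117670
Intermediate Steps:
m = 1191 (m = 6 - (-1227 + 42) = 6 - 1*(-1185) = 6 + 1185 = 1191)
(m + o)*(1266 - 4628) = (1191 - 1226)*(1266 - 4628) = -35*(-3362) = 117670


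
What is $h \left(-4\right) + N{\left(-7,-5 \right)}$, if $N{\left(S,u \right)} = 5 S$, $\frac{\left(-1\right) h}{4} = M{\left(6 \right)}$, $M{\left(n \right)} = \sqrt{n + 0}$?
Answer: $-35 + 16 \sqrt{6} \approx 4.1918$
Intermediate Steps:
$M{\left(n \right)} = \sqrt{n}$
$h = - 4 \sqrt{6} \approx -9.798$
$h \left(-4\right) + N{\left(-7,-5 \right)} = - 4 \sqrt{6} \left(-4\right) + 5 \left(-7\right) = 16 \sqrt{6} - 35 = -35 + 16 \sqrt{6}$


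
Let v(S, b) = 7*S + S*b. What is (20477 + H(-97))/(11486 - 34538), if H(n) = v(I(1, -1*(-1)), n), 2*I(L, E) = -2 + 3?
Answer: -5108/5763 ≈ -0.88634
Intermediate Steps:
I(L, E) = ½ (I(L, E) = (-2 + 3)/2 = (½)*1 = ½)
H(n) = 7/2 + n/2 (H(n) = (7 + n)/2 = 7/2 + n/2)
(20477 + H(-97))/(11486 - 34538) = (20477 + (7/2 + (½)*(-97)))/(11486 - 34538) = (20477 + (7/2 - 97/2))/(-23052) = (20477 - 45)*(-1/23052) = 20432*(-1/23052) = -5108/5763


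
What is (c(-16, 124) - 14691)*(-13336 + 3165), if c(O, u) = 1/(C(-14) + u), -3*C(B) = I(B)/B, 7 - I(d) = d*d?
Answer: 35711876137/239 ≈ 1.4942e+8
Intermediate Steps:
I(d) = 7 - d² (I(d) = 7 - d*d = 7 - d²)
C(B) = -(7 - B²)/(3*B)
c(O, u) = 1/(-9/2 + u) (c(O, u) = 1/((⅓)*(-7 + (-14)²)/(-14) + u) = 1/((⅓)*(-1/14)*(-7 + 196) + u) = 1/((⅓)*(-1/14)*189 + u) = 1/(-9/2 + u))
(c(-16, 124) - 14691)*(-13336 + 3165) = (2/(-9 + 2*124) - 14691)*(-13336 + 3165) = (2/(-9 + 248) - 14691)*(-10171) = (2/239 - 14691)*(-10171) = -3511147/239*(-10171) = 35711876137/239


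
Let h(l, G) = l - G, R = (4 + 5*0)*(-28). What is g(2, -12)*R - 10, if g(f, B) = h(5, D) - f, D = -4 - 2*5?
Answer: -1914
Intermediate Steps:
D = -14 (D = -4 - 10 = -14)
R = -112 (R = (4 + 0)*(-28) = 4*(-28) = -112)
g(f, B) = 19 - f (g(f, B) = (5 - 1*(-14)) - f = (5 + 14) - f = 19 - f)
g(2, -12)*R - 10 = (19 - 1*2)*(-112) - 10 = (19 - 2)*(-112) - 10 = 17*(-112) - 10 = -1904 - 10 = -1914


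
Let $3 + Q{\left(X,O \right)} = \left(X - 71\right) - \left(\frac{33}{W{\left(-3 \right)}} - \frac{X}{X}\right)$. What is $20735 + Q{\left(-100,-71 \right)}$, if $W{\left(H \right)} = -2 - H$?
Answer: $20529$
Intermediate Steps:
$Q{\left(X,O \right)} = -106 + X$ ($Q{\left(X,O \right)} = -3 - \left(71 - X + \frac{33}{-2 - -3} - \frac{X}{X}\right) = -3 + \left(\left(-71 + X\right) + \left(- \frac{33}{-2 + 3} + 1\right)\right) = -3 + \left(\left(-71 + X\right) + \left(- \frac{33}{1} + 1\right)\right) = -3 + \left(\left(-71 + X\right) + \left(\left(-33\right) 1 + 1\right)\right) = -3 + \left(\left(-71 + X\right) + \left(-33 + 1\right)\right) = -3 + \left(\left(-71 + X\right) - 32\right) = -3 + \left(-103 + X\right) = -106 + X$)
$20735 + Q{\left(-100,-71 \right)} = 20735 - 206 = 20529$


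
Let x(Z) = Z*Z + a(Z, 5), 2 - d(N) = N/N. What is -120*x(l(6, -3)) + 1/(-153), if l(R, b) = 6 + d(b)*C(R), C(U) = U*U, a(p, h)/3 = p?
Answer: -34700401/153 ≈ -2.2680e+5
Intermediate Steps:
a(p, h) = 3*p
C(U) = U²
d(N) = 1 (d(N) = 2 - N/N = 2 - 1*1 = 2 - 1 = 1)
l(R, b) = 6 + R² (l(R, b) = 6 + 1*R² = 6 + R²)
x(Z) = Z² + 3*Z (x(Z) = Z*Z + 3*Z = Z² + 3*Z)
-120*x(l(6, -3)) + 1/(-153) = -120*(6 + 6²)*(3 + (6 + 6²)) + 1/(-153) = -120*(6 + 36)*(3 + (6 + 36)) - 1/153 = -5040*(3 + 42) - 1/153 = -5040*45 - 1/153 = -120*1890 - 1/153 = -226800 - 1/153 = -34700401/153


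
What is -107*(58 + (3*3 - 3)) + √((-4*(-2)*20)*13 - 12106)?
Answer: -6848 + 3*I*√1114 ≈ -6848.0 + 100.13*I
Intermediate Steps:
-107*(58 + (3*3 - 3)) + √((-4*(-2)*20)*13 - 12106) = -107*(58 + (9 - 3)) + √((8*20)*13 - 12106) = -107*(58 + 6) + √(160*13 - 12106) = -107*64 + √(2080 - 12106) = -6848 + √(-10026) = -6848 + 3*I*√1114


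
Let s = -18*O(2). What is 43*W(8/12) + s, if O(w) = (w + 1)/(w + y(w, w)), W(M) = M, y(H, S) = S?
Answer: 91/6 ≈ 15.167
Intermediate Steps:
O(w) = (1 + w)/(2*w) (O(w) = (w + 1)/(w + w) = (1 + w)/((2*w)) = (1 + w)*(1/(2*w)) = (1 + w)/(2*w))
s = -27/2 (s = -9*(1 + 2)/2 = -9*3/2 = -18*3/4 = -27/2 ≈ -13.500)
43*W(8/12) + s = 43*(8/12) - 27/2 = 43*(8*(1/12)) - 27/2 = 43*(2/3) - 27/2 = 86/3 - 27/2 = 91/6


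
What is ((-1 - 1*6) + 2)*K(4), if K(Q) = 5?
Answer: -25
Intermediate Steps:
((-1 - 1*6) + 2)*K(4) = ((-1 - 1*6) + 2)*5 = ((-1 - 6) + 2)*5 = (-7 + 2)*5 = -5*5 = -25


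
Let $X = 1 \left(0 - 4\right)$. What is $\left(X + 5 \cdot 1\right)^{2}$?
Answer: $1$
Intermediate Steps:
$X = -4$ ($X = 1 \left(-4\right) = -4$)
$\left(X + 5 \cdot 1\right)^{2} = \left(-4 + 5 \cdot 1\right)^{2} = \left(-4 + 5\right)^{2} = 1^{2} = 1$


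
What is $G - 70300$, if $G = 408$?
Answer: $-69892$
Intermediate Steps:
$G - 70300 = 408 - 70300 = -69892$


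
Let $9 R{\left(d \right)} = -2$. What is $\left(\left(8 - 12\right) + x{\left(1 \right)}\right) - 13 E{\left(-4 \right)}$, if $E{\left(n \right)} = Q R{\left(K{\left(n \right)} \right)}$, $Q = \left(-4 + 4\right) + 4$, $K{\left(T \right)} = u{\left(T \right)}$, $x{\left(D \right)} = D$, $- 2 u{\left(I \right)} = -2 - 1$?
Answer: $\frac{77}{9} \approx 8.5556$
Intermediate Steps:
$u{\left(I \right)} = \frac{3}{2}$ ($u{\left(I \right)} = - \frac{-2 - 1}{2} = \left(- \frac{1}{2}\right) \left(-3\right) = \frac{3}{2}$)
$K{\left(T \right)} = \frac{3}{2}$
$R{\left(d \right)} = - \frac{2}{9}$ ($R{\left(d \right)} = \frac{1}{9} \left(-2\right) = - \frac{2}{9}$)
$Q = 4$ ($Q = 0 + 4 = 4$)
$E{\left(n \right)} = - \frac{8}{9}$ ($E{\left(n \right)} = 4 \left(- \frac{2}{9}\right) = - \frac{8}{9}$)
$\left(\left(8 - 12\right) + x{\left(1 \right)}\right) - 13 E{\left(-4 \right)} = \left(\left(8 - 12\right) + 1\right) - - \frac{104}{9} = \left(-4 + 1\right) + \frac{104}{9} = -3 + \frac{104}{9} = \frac{77}{9}$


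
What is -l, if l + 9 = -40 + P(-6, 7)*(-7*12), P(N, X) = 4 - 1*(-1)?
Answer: 469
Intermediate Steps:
P(N, X) = 5 (P(N, X) = 4 + 1 = 5)
l = -469 (l = -9 + (-40 + 5*(-7*12)) = -9 + (-40 + 5*(-84)) = -9 + (-40 - 420) = -9 - 460 = -469)
-l = -1*(-469) = 469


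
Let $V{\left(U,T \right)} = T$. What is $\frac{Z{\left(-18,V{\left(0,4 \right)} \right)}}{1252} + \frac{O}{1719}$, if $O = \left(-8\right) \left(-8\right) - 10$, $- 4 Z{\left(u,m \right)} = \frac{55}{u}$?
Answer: $\frac{551369}{17217504} \approx 0.032024$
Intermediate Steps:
$Z{\left(u,m \right)} = - \frac{55}{4 u}$ ($Z{\left(u,m \right)} = - \frac{55 \frac{1}{u}}{4} = - \frac{55}{4 u}$)
$O = 54$ ($O = 64 - 10 = 54$)
$\frac{Z{\left(-18,V{\left(0,4 \right)} \right)}}{1252} + \frac{O}{1719} = \frac{\left(- \frac{55}{4}\right) \frac{1}{-18}}{1252} + \frac{54}{1719} = \left(- \frac{55}{4}\right) \left(- \frac{1}{18}\right) \frac{1}{1252} + 54 \cdot \frac{1}{1719} = \frac{55}{72} \cdot \frac{1}{1252} + \frac{6}{191} = \frac{55}{90144} + \frac{6}{191} = \frac{551369}{17217504}$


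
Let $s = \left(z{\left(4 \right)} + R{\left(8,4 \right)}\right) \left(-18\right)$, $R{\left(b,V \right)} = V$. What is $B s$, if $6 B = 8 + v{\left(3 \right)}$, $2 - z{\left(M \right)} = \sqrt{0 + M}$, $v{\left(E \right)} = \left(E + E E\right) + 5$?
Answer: $-300$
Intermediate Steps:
$v{\left(E \right)} = 5 + E + E^{2}$ ($v{\left(E \right)} = \left(E + E^{2}\right) + 5 = 5 + E + E^{2}$)
$z{\left(M \right)} = 2 - \sqrt{M}$ ($z{\left(M \right)} = 2 - \sqrt{0 + M} = 2 - \sqrt{M}$)
$s = -72$ ($s = \left(\left(2 - \sqrt{4}\right) + 4\right) \left(-18\right) = \left(\left(2 - 2\right) + 4\right) \left(-18\right) = \left(0 + 4\right) \left(-18\right) = 4 \left(-18\right) = -72$)
$B = \frac{25}{6}$ ($B = \frac{8 + \left(5 + 3 + 3^{2}\right)}{6} = \frac{8 + \left(5 + 3 + 9\right)}{6} = \frac{8 + 17}{6} = \frac{1}{6} \cdot 25 = \frac{25}{6} \approx 4.1667$)
$B s = \frac{25}{6} \left(-72\right) = -300$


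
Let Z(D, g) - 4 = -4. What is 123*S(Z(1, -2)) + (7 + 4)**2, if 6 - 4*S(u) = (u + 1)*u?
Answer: 611/2 ≈ 305.50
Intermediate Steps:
Z(D, g) = 0 (Z(D, g) = 4 - 4 = 0)
S(u) = 3/2 - u*(1 + u)/4 (S(u) = 3/2 - (u + 1)*u/4 = 3/2 - (1 + u)*u/4 = 3/2 - u*(1 + u)/4)
123*S(Z(1, -2)) + (7 + 4)**2 = 123*(3/2 - 1/4*0 - 1/4*0**2) + (7 + 4)**2 = 123*(3/2 + 0 - 1/4*0) + 11**2 = 123*(3/2 + 0 + 0) + 121 = 123*(3/2) + 121 = 369/2 + 121 = 611/2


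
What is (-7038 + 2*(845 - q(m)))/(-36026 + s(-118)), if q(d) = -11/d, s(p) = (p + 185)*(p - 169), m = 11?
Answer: 5346/55255 ≈ 0.096751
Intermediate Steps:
s(p) = (-169 + p)*(185 + p) (s(p) = (185 + p)*(-169 + p) = (-169 + p)*(185 + p))
(-7038 + 2*(845 - q(m)))/(-36026 + s(-118)) = (-7038 + 2*(845 - (-11)/11))/(-36026 + (-31265 + (-118)**2 + 16*(-118))) = (-7038 + 2*(845 - (-11)/11))/(-36026 + (-31265 + 13924 - 1888)) = (-7038 + 2*(845 - 1*(-1)))/(-36026 - 19229) = (-7038 + 2*(845 + 1))/(-55255) = (-7038 + 2*846)*(-1/55255) = (-7038 + 1692)*(-1/55255) = -5346*(-1/55255) = 5346/55255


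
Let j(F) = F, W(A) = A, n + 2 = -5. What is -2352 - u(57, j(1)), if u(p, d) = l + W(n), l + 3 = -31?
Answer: -2311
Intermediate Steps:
n = -7 (n = -2 - 5 = -7)
l = -34 (l = -3 - 31 = -34)
u(p, d) = -41 (u(p, d) = -34 - 7 = -41)
-2352 - u(57, j(1)) = -2352 - 1*(-41) = -2352 + 41 = -2311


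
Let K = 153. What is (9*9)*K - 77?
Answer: 12316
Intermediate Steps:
(9*9)*K - 77 = (9*9)*153 - 77 = 81*153 - 77 = 12393 - 77 = 12316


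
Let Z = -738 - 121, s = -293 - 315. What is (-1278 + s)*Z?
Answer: 1620074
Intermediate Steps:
s = -608
Z = -859
(-1278 + s)*Z = (-1278 - 608)*(-859) = -1886*(-859) = 1620074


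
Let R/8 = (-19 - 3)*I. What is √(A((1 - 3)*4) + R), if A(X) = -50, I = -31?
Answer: √5406 ≈ 73.526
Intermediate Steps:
R = 5456 (R = 8*((-19 - 3)*(-31)) = 8*(-22*(-31)) = 8*682 = 5456)
√(A((1 - 3)*4) + R) = √(-50 + 5456) = √5406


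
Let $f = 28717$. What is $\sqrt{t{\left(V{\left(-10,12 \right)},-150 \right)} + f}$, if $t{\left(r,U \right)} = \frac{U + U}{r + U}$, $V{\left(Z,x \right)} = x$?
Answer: $\frac{\sqrt{15192443}}{23} \approx 169.47$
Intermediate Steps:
$t{\left(r,U \right)} = \frac{2 U}{U + r}$
$\sqrt{t{\left(V{\left(-10,12 \right)},-150 \right)} + f} = \sqrt{2 \left(-150\right) \frac{1}{-150 + 12} + 28717} = \sqrt{2 \left(-150\right) \frac{1}{-138} + 28717} = \sqrt{2 \left(-150\right) \left(- \frac{1}{138}\right) + 28717} = \sqrt{\frac{50}{23} + 28717} = \sqrt{\frac{660541}{23}} = \frac{\sqrt{15192443}}{23}$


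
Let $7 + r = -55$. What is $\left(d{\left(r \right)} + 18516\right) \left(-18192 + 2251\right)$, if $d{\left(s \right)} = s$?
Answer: $-294175214$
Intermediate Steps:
$r = -62$ ($r = -7 - 55 = -62$)
$\left(d{\left(r \right)} + 18516\right) \left(-18192 + 2251\right) = \left(-62 + 18516\right) \left(-18192 + 2251\right) = 18454 \left(-15941\right) = -294175214$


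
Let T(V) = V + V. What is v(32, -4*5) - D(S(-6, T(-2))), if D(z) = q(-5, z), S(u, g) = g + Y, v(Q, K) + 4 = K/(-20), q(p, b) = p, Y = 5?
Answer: 2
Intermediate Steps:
v(Q, K) = -4 - K/20 (v(Q, K) = -4 + K/(-20) = -4 + K*(-1/20) = -4 - K/20)
T(V) = 2*V
S(u, g) = 5 + g (S(u, g) = g + 5 = 5 + g)
D(z) = -5
v(32, -4*5) - D(S(-6, T(-2))) = (-4 - (-1)*5/5) - 1*(-5) = (-4 - 1/20*(-20)) + 5 = (-4 + 1) + 5 = -3 + 5 = 2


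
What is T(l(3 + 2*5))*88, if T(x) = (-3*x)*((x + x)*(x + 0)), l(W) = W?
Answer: -1160016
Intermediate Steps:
T(x) = -6*x**3 (T(x) = (-3*x)*((2*x)*x) = (-3*x)*(2*x**2) = -6*x**3)
T(l(3 + 2*5))*88 = -6*(3 + 2*5)**3*88 = -6*(3 + 10)**3*88 = -6*13**3*88 = -6*2197*88 = -13182*88 = -1160016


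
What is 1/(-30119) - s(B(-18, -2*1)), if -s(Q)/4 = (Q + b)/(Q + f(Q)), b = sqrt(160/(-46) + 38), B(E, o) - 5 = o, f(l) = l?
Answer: 60237/30119 + 2*sqrt(18262)/69 ≈ 5.9170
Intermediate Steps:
B(E, o) = 5 + o
b = sqrt(18262)/23 (b = sqrt(160*(-1/46) + 38) = sqrt(-80/23 + 38) = sqrt(794/23) = sqrt(18262)/23 ≈ 5.8755)
s(Q) = -2*(Q + sqrt(18262)/23)/Q (s(Q) = -4*(Q + sqrt(18262)/23)/(Q + Q) = -4*(Q + sqrt(18262)/23)/(2*Q) = -4*(Q + sqrt(18262)/23)*1/(2*Q) = -2*(Q + sqrt(18262)/23)/Q)
1/(-30119) - s(B(-18, -2*1)) = 1/(-30119) - (-2 - 2*sqrt(18262)/(23*(5 - 2*1))) = -1/30119 - (-2 - 2*sqrt(18262)/(23*(5 - 2))) = -1/30119 - (-2 - 2/23*sqrt(18262)/3) = -1/30119 - (-2 - 2/23*sqrt(18262)*1/3) = -1/30119 - (-2 - 2*sqrt(18262)/69) = -1/30119 + (2 + 2*sqrt(18262)/69) = 60237/30119 + 2*sqrt(18262)/69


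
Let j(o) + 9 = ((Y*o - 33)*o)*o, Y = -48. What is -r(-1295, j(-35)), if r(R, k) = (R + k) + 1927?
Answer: -2018198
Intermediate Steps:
j(o) = -9 + o²*(-33 - 48*o) (j(o) = -9 + ((-48*o - 33)*o)*o = -9 + ((-33 - 48*o)*o)*o = -9 + (o*(-33 - 48*o))*o = -9 + o²*(-33 - 48*o))
r(R, k) = 1927 + R + k
-r(-1295, j(-35)) = -(1927 - 1295 + (-9 - 48*(-35)³ - 33*(-35)²)) = -(1927 - 1295 + (-9 - 48*(-42875) - 33*1225)) = -(1927 - 1295 + (-9 + 2058000 - 40425)) = -(1927 - 1295 + 2017566) = -1*2018198 = -2018198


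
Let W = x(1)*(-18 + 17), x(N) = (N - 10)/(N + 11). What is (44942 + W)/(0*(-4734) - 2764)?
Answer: -179771/11056 ≈ -16.260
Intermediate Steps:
x(N) = (-10 + N)/(11 + N)
W = ¾ (W = ((-10 + 1)/(11 + 1))*(-18 + 17) = (-9/12)*(-1) = ((1/12)*(-9))*(-1) = -¾*(-1) = ¾ ≈ 0.75000)
(44942 + W)/(0*(-4734) - 2764) = (44942 + ¾)/(0*(-4734) - 2764) = 179771/(4*(0 - 2764)) = (179771/4)/(-2764) = (179771/4)*(-1/2764) = -179771/11056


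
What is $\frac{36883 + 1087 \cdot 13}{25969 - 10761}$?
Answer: $\frac{25507}{7604} \approx 3.3544$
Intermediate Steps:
$\frac{36883 + 1087 \cdot 13}{25969 - 10761} = \frac{36883 + 14131}{25969 - 10761} = \frac{51014}{15208} = 51014 \cdot \frac{1}{15208} = \frac{25507}{7604}$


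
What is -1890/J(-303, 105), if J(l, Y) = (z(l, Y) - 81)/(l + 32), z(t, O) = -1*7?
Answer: -256095/44 ≈ -5820.3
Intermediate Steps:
z(t, O) = -7
J(l, Y) = -88/(32 + l) (J(l, Y) = (-7 - 81)/(l + 32) = -88/(32 + l))
-1890/J(-303, 105) = -1890/((-88/(32 - 303))) = -1890/((-88/(-271))) = -1890/((-88*(-1/271))) = -1890/88/271 = -1890*271/88 = -256095/44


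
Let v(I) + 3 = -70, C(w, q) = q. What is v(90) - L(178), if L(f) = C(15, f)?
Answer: -251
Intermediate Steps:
v(I) = -73 (v(I) = -3 - 70 = -73)
L(f) = f
v(90) - L(178) = -73 - 1*178 = -73 - 178 = -251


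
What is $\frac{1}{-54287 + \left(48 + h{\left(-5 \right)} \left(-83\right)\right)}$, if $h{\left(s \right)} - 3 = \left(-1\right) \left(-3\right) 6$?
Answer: $- \frac{1}{55982} \approx -1.7863 \cdot 10^{-5}$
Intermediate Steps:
$h{\left(s \right)} = 21$ ($h{\left(s \right)} = 3 + \left(-1\right) \left(-3\right) 6 = 3 + 3 \cdot 6 = 3 + 18 = 21$)
$\frac{1}{-54287 + \left(48 + h{\left(-5 \right)} \left(-83\right)\right)} = \frac{1}{-54287 + \left(48 + 21 \left(-83\right)\right)} = \frac{1}{-54287 + \left(48 - 1743\right)} = \frac{1}{-54287 - 1695} = \frac{1}{-55982} = - \frac{1}{55982}$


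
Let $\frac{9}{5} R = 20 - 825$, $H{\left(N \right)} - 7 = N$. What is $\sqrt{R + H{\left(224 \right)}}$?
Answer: $\frac{i \sqrt{1946}}{3} \approx 14.704 i$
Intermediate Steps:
$H{\left(N \right)} = 7 + N$
$R = - \frac{4025}{9}$ ($R = \frac{5 \left(20 - 825\right)}{9} = \frac{5}{9} \left(-805\right) = - \frac{4025}{9} \approx -447.22$)
$\sqrt{R + H{\left(224 \right)}} = \sqrt{- \frac{4025}{9} + \left(7 + 224\right)} = \sqrt{- \frac{4025}{9} + 231} = \sqrt{- \frac{1946}{9}} = \frac{i \sqrt{1946}}{3}$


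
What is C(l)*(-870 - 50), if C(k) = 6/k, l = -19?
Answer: 5520/19 ≈ 290.53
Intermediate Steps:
C(l)*(-870 - 50) = (6/(-19))*(-870 - 50) = (6*(-1/19))*(-920) = -6/19*(-920) = 5520/19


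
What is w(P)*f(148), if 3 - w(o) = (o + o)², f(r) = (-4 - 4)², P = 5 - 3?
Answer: -832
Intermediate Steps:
P = 2
f(r) = 64 (f(r) = (-8)² = 64)
w(o) = 3 - 4*o² (w(o) = 3 - (o + o)² = 3 - (2*o)² = 3 - 4*o²)
w(P)*f(148) = (3 - 4*2²)*64 = (3 - 4*4)*64 = (3 - 16)*64 = -13*64 = -832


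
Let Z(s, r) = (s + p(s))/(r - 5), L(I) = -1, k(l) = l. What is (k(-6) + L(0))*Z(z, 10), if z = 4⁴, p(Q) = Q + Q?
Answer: -5376/5 ≈ -1075.2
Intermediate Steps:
p(Q) = 2*Q
z = 256
Z(s, r) = 3*s/(-5 + r) (Z(s, r) = (s + 2*s)/(r - 5) = (3*s)/(-5 + r) = 3*s/(-5 + r))
(k(-6) + L(0))*Z(z, 10) = (-6 - 1)*(3*256/(-5 + 10)) = -21*256/5 = -7*768/5 = -5376/5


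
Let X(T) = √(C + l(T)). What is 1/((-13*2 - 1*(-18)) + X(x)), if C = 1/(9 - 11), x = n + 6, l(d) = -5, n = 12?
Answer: -16/139 - I*√22/139 ≈ -0.11511 - 0.033744*I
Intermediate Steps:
x = 18 (x = 12 + 6 = 18)
C = -½ (C = 1/(-2) = -½ ≈ -0.50000)
X(T) = I*√22/2 (X(T) = √(-½ - 5) = √(-11/2) = I*√22/2)
1/((-13*2 - 1*(-18)) + X(x)) = 1/((-13*2 - 1*(-18)) + I*√22/2) = 1/((-26 + 18) + I*√22/2) = 1/(-8 + I*√22/2)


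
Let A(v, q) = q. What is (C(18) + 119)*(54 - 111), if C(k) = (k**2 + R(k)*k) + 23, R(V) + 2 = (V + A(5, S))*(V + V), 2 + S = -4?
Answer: -467742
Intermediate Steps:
S = -6 (S = -2 - 4 = -6)
R(V) = -2 + 2*V*(-6 + V) (R(V) = -2 + (V - 6)*(V + V) = -2 + (-6 + V)*(2*V) = -2 + 2*V*(-6 + V))
C(k) = 23 + k**2 + k*(-2 - 12*k + 2*k**2) (C(k) = (k**2 + (-2 - 12*k + 2*k**2)*k) + 23 = (k**2 + k*(-2 - 12*k + 2*k**2)) + 23 = 23 + k**2 + k*(-2 - 12*k + 2*k**2))
(C(18) + 119)*(54 - 111) = ((23 - 11*18**2 - 2*18 + 2*18**3) + 119)*(54 - 111) = ((23 - 11*324 - 36 + 2*5832) + 119)*(-57) = ((23 - 3564 - 36 + 11664) + 119)*(-57) = (8087 + 119)*(-57) = 8206*(-57) = -467742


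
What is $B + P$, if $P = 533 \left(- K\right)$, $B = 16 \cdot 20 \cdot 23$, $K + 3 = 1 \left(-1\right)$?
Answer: $9492$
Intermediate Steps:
$K = -4$ ($K = -3 + 1 \left(-1\right) = -3 - 1 = -4$)
$B = 7360$ ($B = 320 \cdot 23 = 7360$)
$P = 2132$ ($P = 533 \left(\left(-1\right) \left(-4\right)\right) = 533 \cdot 4 = 2132$)
$B + P = 7360 + 2132 = 9492$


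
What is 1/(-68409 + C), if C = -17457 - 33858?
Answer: -1/119724 ≈ -8.3525e-6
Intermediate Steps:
C = -51315
1/(-68409 + C) = 1/(-68409 - 51315) = 1/(-119724) = -1/119724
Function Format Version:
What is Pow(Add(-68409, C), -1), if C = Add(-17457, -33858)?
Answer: Rational(-1, 119724) ≈ -8.3525e-6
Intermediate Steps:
C = -51315
Pow(Add(-68409, C), -1) = Pow(Add(-68409, -51315), -1) = Pow(-119724, -1) = Rational(-1, 119724)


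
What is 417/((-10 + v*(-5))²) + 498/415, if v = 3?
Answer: 1167/625 ≈ 1.8672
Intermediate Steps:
417/((-10 + v*(-5))²) + 498/415 = 417/((-10 + 3*(-5))²) + 498/415 = 417/((-10 - 15)²) + 498*(1/415) = 417/((-25)²) + 6/5 = 417/625 + 6/5 = 1167/625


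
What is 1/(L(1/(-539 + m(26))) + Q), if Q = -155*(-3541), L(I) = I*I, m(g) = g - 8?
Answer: 271441/148981750056 ≈ 1.8220e-6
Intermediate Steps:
m(g) = -8 + g
L(I) = I**2
Q = 548855
1/(L(1/(-539 + m(26))) + Q) = 1/((1/(-539 + (-8 + 26)))**2 + 548855) = 1/((1/(-539 + 18))**2 + 548855) = 1/((1/(-521))**2 + 548855) = 1/((-1/521)**2 + 548855) = 1/(1/271441 + 548855) = 1/(148981750056/271441) = 271441/148981750056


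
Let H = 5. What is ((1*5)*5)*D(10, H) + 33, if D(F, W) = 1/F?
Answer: 71/2 ≈ 35.500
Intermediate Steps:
((1*5)*5)*D(10, H) + 33 = ((1*5)*5)/10 + 33 = (5*5)*(⅒) + 33 = 25*(⅒) + 33 = 5/2 + 33 = 71/2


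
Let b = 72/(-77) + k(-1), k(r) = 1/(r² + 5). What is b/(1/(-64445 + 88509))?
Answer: -4271360/231 ≈ -18491.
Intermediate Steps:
k(r) = 1/(5 + r²)
b = -355/462 (b = 72/(-77) + 1/(5 + (-1)²) = -1/77*72 + 1/(5 + 1) = -72/77 + 1/6 = -72/77 + ⅙ = -355/462 ≈ -0.76840)
b/(1/(-64445 + 88509)) = -355/(462*(1/(-64445 + 88509))) = -355/(462*(1/24064)) = -355/(462*1/24064) = -355/462*24064 = -4271360/231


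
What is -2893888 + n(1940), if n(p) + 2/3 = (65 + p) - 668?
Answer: -8677655/3 ≈ -2.8926e+6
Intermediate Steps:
n(p) = -1811/3 + p (n(p) = -⅔ + ((65 + p) - 668) = -⅔ + (-603 + p) = -1811/3 + p)
-2893888 + n(1940) = -2893888 + (-1811/3 + 1940) = -2893888 + 4009/3 = -8677655/3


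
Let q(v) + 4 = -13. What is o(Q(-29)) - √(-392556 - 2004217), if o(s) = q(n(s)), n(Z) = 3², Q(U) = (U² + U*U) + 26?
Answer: -17 - I*√2396773 ≈ -17.0 - 1548.2*I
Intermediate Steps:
Q(U) = 26 + 2*U² (Q(U) = (U² + U²) + 26 = 2*U² + 26 = 26 + 2*U²)
n(Z) = 9
q(v) = -17 (q(v) = -4 - 13 = -17)
o(s) = -17
o(Q(-29)) - √(-392556 - 2004217) = -17 - √(-392556 - 2004217) = -17 - √(-2396773) = -17 - I*√2396773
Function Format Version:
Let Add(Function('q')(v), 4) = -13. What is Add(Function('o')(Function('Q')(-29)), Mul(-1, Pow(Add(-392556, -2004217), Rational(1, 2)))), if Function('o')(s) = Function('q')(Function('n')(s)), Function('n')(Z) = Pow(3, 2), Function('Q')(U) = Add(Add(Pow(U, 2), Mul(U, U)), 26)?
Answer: Add(-17, Mul(-1, I, Pow(2396773, Rational(1, 2)))) ≈ Add(-17.000, Mul(-1548.2, I))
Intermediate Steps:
Function('Q')(U) = Add(26, Mul(2, Pow(U, 2))) (Function('Q')(U) = Add(Add(Pow(U, 2), Pow(U, 2)), 26) = Add(Mul(2, Pow(U, 2)), 26) = Add(26, Mul(2, Pow(U, 2))))
Function('n')(Z) = 9
Function('q')(v) = -17 (Function('q')(v) = Add(-4, -13) = -17)
Function('o')(s) = -17
Add(Function('o')(Function('Q')(-29)), Mul(-1, Pow(Add(-392556, -2004217), Rational(1, 2)))) = Add(-17, Mul(-1, Pow(Add(-392556, -2004217), Rational(1, 2)))) = Add(-17, Mul(-1, Pow(-2396773, Rational(1, 2)))) = Add(-17, Mul(-1, Mul(I, Pow(2396773, Rational(1, 2))))) = Add(-17, Mul(-1, I, Pow(2396773, Rational(1, 2))))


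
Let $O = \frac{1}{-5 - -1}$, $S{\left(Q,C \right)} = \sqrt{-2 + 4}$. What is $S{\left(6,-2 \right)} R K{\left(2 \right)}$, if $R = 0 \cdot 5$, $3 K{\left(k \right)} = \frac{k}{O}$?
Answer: $0$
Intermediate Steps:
$S{\left(Q,C \right)} = \sqrt{2}$
$O = - \frac{1}{4}$ ($O = \frac{1}{-5 + 1} = \frac{1}{-4} = - \frac{1}{4} \approx -0.25$)
$K{\left(k \right)} = - \frac{4 k}{3}$ ($K{\left(k \right)} = \frac{k \frac{1}{- \frac{1}{4}}}{3} = \frac{k \left(-4\right)}{3} = \frac{\left(-4\right) k}{3} = - \frac{4 k}{3}$)
$R = 0$
$S{\left(6,-2 \right)} R K{\left(2 \right)} = \sqrt{2} \cdot 0 \left(\left(- \frac{4}{3}\right) 2\right) = 0 \left(- \frac{8}{3}\right) = 0$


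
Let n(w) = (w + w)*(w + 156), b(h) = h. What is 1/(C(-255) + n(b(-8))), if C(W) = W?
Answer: -1/2623 ≈ -0.00038124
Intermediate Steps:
n(w) = 2*w*(156 + w) (n(w) = (2*w)*(156 + w) = 2*w*(156 + w))
1/(C(-255) + n(b(-8))) = 1/(-255 + 2*(-8)*(156 - 8)) = 1/(-255 + 2*(-8)*148) = 1/(-255 - 2368) = 1/(-2623) = -1/2623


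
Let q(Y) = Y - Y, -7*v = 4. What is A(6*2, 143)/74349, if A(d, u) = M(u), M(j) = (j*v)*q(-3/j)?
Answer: 0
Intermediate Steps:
v = -4/7 (v = -1/7*4 = -4/7 ≈ -0.57143)
q(Y) = 0
M(j) = 0 (M(j) = (j*(-4/7))*0 = -4*j/7*0 = 0)
A(d, u) = 0
A(6*2, 143)/74349 = 0/74349 = 0*(1/74349) = 0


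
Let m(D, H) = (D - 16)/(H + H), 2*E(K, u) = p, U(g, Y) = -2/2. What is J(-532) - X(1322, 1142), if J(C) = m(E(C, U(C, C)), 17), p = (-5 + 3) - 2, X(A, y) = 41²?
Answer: -28586/17 ≈ -1681.5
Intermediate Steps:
X(A, y) = 1681
U(g, Y) = -1 (U(g, Y) = -2*½ = -1)
p = -4 (p = -2 - 2 = -4)
E(K, u) = -2 (E(K, u) = (½)*(-4) = -2)
m(D, H) = (-16 + D)/(2*H) (m(D, H) = (-16 + D)/((2*H)) = (-16 + D)*(1/(2*H)) = (-16 + D)/(2*H))
J(C) = -9/17 (J(C) = (½)*(-16 - 2)/17 = (½)*(1/17)*(-18) = -9/17)
J(-532) - X(1322, 1142) = -9/17 - 1*1681 = -9/17 - 1681 = -28586/17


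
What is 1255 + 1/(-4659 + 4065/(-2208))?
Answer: 4305124909/3430379 ≈ 1255.0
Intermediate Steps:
1255 + 1/(-4659 + 4065/(-2208)) = 1255 + 1/(-4659 + 4065*(-1/2208)) = 1255 + 1/(-4659 - 1355/736) = 1255 + 1/(-3430379/736) = 1255 - 736/3430379 = 4305124909/3430379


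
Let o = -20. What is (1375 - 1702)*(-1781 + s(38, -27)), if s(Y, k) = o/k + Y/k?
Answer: 582605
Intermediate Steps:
s(Y, k) = -20/k + Y/k
(1375 - 1702)*(-1781 + s(38, -27)) = (1375 - 1702)*(-1781 + (-20 + 38)/(-27)) = -327*(-1781 - 1/27*18) = -327*(-1781 - ⅔) = -327*(-5345/3) = 582605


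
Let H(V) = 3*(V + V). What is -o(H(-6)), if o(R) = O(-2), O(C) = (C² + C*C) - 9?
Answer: 1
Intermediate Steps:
H(V) = 6*V (H(V) = 3*(2*V) = 6*V)
O(C) = -9 + 2*C² (O(C) = (C² + C²) - 9 = 2*C² - 9 = -9 + 2*C²)
o(R) = -1 (o(R) = -9 + 2*(-2)² = -9 + 2*4 = -9 + 8 = -1)
-o(H(-6)) = -1*(-1) = 1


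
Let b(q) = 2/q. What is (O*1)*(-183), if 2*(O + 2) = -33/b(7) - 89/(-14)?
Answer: 72468/7 ≈ 10353.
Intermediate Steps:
O = -396/7 (O = -2 + (-33/(2/7) - 89/(-14))/2 = -2 + (-33/(2*(1/7)) - 89*(-1/14))/2 = -2 + (-33/2/7 + 89/14)/2 = -2 + (-33*7/2 + 89/14)/2 = -2 + (-231/2 + 89/14)/2 = -2 + (1/2)*(-764/7) = -2 - 382/7 = -396/7 ≈ -56.571)
(O*1)*(-183) = -396/7*1*(-183) = -396/7*(-183) = 72468/7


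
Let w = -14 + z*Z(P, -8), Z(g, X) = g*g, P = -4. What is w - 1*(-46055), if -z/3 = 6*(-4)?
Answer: 47193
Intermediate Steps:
Z(g, X) = g²
z = 72 (z = -18*(-4) = -3*(-24) = 72)
w = 1138 (w = -14 + 72*(-4)² = -14 + 72*16 = -14 + 1152 = 1138)
w - 1*(-46055) = 1138 - 1*(-46055) = 1138 + 46055 = 47193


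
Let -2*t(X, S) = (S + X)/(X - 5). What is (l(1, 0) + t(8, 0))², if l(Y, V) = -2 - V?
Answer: 100/9 ≈ 11.111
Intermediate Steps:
t(X, S) = -(S + X)/(2*(-5 + X)) (t(X, S) = -(S + X)/(2*(X - 5)) = -(S + X)/(2*(-5 + X)))
(l(1, 0) + t(8, 0))² = ((-2 - 1*0) + (-1*0 - 1*8)/(2*(-5 + 8)))² = ((-2 + 0) + (½)*(0 - 8)/3)² = (-2 + (½)*(⅓)*(-8))² = (-2 - 4/3)² = (-10/3)² = 100/9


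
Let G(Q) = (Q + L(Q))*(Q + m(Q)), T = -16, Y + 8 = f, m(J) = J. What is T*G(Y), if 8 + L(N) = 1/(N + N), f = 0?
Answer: -4112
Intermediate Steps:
Y = -8 (Y = -8 + 0 = -8)
L(N) = -8 + 1/(2*N) (L(N) = -8 + 1/(N + N) = -8 + 1/(2*N))
G(Q) = 2*Q*(-8 + Q + 1/(2*Q)) (G(Q) = (Q + (-8 + 1/(2*Q)))*(Q + Q) = (-8 + Q + 1/(2*Q))*(2*Q) = 2*Q*(-8 + Q + 1/(2*Q)))
T*G(Y) = -16*(1 - 16*(-8) + 2*(-8)²) = -16*(1 + 128 + 2*64) = -16*(1 + 128 + 128) = -16*257 = -4112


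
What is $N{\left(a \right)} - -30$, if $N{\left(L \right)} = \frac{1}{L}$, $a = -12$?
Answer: $\frac{359}{12} \approx 29.917$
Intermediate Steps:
$N{\left(a \right)} - -30 = \frac{1}{-12} - -30 = - \frac{1}{12} + 30 = \frac{359}{12}$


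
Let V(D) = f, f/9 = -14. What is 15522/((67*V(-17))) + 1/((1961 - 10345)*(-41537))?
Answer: -900912938689/489982414656 ≈ -1.8387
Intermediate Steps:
f = -126 (f = 9*(-14) = -126)
V(D) = -126
15522/((67*V(-17))) + 1/((1961 - 10345)*(-41537)) = 15522/((67*(-126))) + 1/((1961 - 10345)*(-41537)) = 15522/(-8442) - 1/41537/(-8384) = 15522*(-1/8442) - 1/8384*(-1/41537) = -2587/1407 + 1/348246208 = -900912938689/489982414656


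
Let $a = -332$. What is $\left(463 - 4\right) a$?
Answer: $-152388$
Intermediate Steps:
$\left(463 - 4\right) a = \left(463 - 4\right) \left(-332\right) = 459 \left(-332\right) = -152388$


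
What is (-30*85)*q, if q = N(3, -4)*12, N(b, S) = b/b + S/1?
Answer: 91800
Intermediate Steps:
N(b, S) = 1 + S (N(b, S) = 1 + S*1 = 1 + S)
q = -36 (q = (1 - 4)*12 = -3*12 = -36)
(-30*85)*q = -30*85*(-36) = -2550*(-36) = 91800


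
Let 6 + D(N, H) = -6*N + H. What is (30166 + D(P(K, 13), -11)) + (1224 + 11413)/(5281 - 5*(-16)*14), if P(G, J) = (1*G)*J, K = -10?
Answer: 197989166/6401 ≈ 30931.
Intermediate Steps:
P(G, J) = G*J
D(N, H) = -6 + H - 6*N (D(N, H) = -6 + (-6*N + H) = -6 + (H - 6*N) = -6 + H - 6*N)
(30166 + D(P(K, 13), -11)) + (1224 + 11413)/(5281 - 5*(-16)*14) = (30166 + (-6 - 11 - (-60)*13)) + (1224 + 11413)/(5281 - 5*(-16)*14) = (30166 + (-6 - 11 - 6*(-130))) + 12637/(5281 + 80*14) = (30166 + (-6 - 11 + 780)) + 12637/(5281 + 1120) = (30166 + 763) + 12637/6401 = 30929 + 12637*(1/6401) = 30929 + 12637/6401 = 197989166/6401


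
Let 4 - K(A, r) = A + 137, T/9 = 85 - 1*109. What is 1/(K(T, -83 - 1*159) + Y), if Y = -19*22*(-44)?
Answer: 1/18475 ≈ 5.4127e-5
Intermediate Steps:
T = -216 (T = 9*(85 - 1*109) = 9*(85 - 109) = 9*(-24) = -216)
K(A, r) = -133 - A (K(A, r) = 4 - (A + 137) = 4 - (137 + A) = 4 + (-137 - A) = -133 - A)
Y = 18392 (Y = -418*(-44) = 18392)
1/(K(T, -83 - 1*159) + Y) = 1/((-133 - 1*(-216)) + 18392) = 1/((-133 + 216) + 18392) = 1/(83 + 18392) = 1/18475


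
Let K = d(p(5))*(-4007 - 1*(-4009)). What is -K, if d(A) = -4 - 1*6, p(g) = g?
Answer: 20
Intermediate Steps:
d(A) = -10 (d(A) = -4 - 6 = -10)
K = -20 (K = -10*(-4007 - 1*(-4009)) = -10*(-4007 + 4009) = -10*2 = -20)
-K = -1*(-20) = 20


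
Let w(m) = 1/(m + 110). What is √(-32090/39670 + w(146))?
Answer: I*√3243169279/63472 ≈ 0.89723*I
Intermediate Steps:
w(m) = 1/(110 + m)
√(-32090/39670 + w(146)) = √(-32090/39670 + 1/(110 + 146)) = √(-32090*1/39670 + 1/256) = √(-3209/3967 + 1/256) = √(-817537/1015552) = I*√3243169279/63472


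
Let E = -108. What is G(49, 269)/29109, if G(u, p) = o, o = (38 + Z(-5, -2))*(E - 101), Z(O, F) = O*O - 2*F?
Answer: -14003/29109 ≈ -0.48105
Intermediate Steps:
Z(O, F) = O² - 2*F
o = -14003 (o = (38 + ((-5)² - 2*(-2)))*(-108 - 101) = (38 + (25 + 4))*(-209) = (38 + 29)*(-209) = 67*(-209) = -14003)
G(u, p) = -14003
G(49, 269)/29109 = -14003/29109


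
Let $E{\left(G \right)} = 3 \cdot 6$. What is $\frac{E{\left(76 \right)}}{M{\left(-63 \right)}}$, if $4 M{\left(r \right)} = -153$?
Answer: $- \frac{8}{17} \approx -0.47059$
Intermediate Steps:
$M{\left(r \right)} = - \frac{153}{4}$ ($M{\left(r \right)} = \frac{1}{4} \left(-153\right) = - \frac{153}{4}$)
$E{\left(G \right)} = 18$
$\frac{E{\left(76 \right)}}{M{\left(-63 \right)}} = \frac{18}{- \frac{153}{4}} = 18 \left(- \frac{4}{153}\right) = - \frac{8}{17}$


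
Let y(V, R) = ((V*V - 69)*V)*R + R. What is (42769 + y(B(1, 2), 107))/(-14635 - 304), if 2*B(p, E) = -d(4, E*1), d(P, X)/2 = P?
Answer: -65560/14939 ≈ -4.3885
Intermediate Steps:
d(P, X) = 2*P
B(p, E) = -4 (B(p, E) = (-2*4)/2 = (-1*8)/2 = (½)*(-8) = -4)
y(V, R) = R + R*V*(-69 + V²) (y(V, R) = ((V² - 69)*V)*R + R = ((-69 + V²)*V)*R + R = (V*(-69 + V²))*R + R = R*V*(-69 + V²) + R = R + R*V*(-69 + V²))
(42769 + y(B(1, 2), 107))/(-14635 - 304) = (42769 + 107*(1 + (-4)³ - 69*(-4)))/(-14635 - 304) = (42769 + 107*(1 - 64 + 276))/(-14939) = (42769 + 107*213)*(-1/14939) = (42769 + 22791)*(-1/14939) = 65560*(-1/14939) = -65560/14939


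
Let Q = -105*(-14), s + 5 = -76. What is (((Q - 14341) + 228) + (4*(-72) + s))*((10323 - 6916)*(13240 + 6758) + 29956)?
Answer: -886938803704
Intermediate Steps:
s = -81 (s = -5 - 76 = -81)
Q = 1470
(((Q - 14341) + 228) + (4*(-72) + s))*((10323 - 6916)*(13240 + 6758) + 29956) = (((1470 - 14341) + 228) + (4*(-72) - 81))*((10323 - 6916)*(13240 + 6758) + 29956) = ((-12871 + 228) + (-288 - 81))*(3407*19998 + 29956) = (-12643 - 369)*(68133186 + 29956) = -13012*68163142 = -886938803704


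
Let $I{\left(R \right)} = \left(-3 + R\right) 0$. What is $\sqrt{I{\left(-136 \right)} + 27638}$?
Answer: $\sqrt{27638} \approx 166.25$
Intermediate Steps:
$I{\left(R \right)} = 0$
$\sqrt{I{\left(-136 \right)} + 27638} = \sqrt{0 + 27638} = \sqrt{27638}$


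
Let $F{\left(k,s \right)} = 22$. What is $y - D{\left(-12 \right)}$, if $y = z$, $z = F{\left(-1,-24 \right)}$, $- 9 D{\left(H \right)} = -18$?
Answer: $20$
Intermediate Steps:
$D{\left(H \right)} = 2$ ($D{\left(H \right)} = \left(- \frac{1}{9}\right) \left(-18\right) = 2$)
$z = 22$
$y = 22$
$y - D{\left(-12 \right)} = 22 - 2 = 20$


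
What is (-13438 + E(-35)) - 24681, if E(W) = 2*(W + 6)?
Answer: -38177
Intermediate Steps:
E(W) = 12 + 2*W (E(W) = 2*(6 + W) = 12 + 2*W)
(-13438 + E(-35)) - 24681 = (-13438 + (12 + 2*(-35))) - 24681 = (-13438 + (12 - 70)) - 24681 = (-13438 - 58) - 24681 = -13496 - 24681 = -38177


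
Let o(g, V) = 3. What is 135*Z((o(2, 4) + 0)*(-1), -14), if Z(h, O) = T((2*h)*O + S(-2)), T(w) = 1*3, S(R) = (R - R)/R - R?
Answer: 405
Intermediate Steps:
S(R) = -R (S(R) = 0/R - R = 0 - R = -R)
T(w) = 3
Z(h, O) = 3
135*Z((o(2, 4) + 0)*(-1), -14) = 135*3 = 405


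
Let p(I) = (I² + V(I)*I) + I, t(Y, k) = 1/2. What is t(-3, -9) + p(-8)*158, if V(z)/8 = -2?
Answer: 58145/2 ≈ 29073.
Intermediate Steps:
t(Y, k) = ½
V(z) = -16 (V(z) = 8*(-2) = -16)
p(I) = I² - 15*I (p(I) = (I² - 16*I) + I = I² - 15*I)
t(-3, -9) + p(-8)*158 = ½ - 8*(-15 - 8)*158 = ½ - 8*(-23)*158 = ½ + 184*158 = ½ + 29072 = 58145/2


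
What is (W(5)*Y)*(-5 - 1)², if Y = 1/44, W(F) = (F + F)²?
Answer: 900/11 ≈ 81.818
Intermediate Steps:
W(F) = 4*F² (W(F) = (2*F)² = 4*F²)
Y = 1/44 ≈ 0.022727
(W(5)*Y)*(-5 - 1)² = ((4*5²)*(1/44))*(-5 - 1)² = ((4*25)*(1/44))*(-6)² = (100*(1/44))*36 = (25/11)*36 = 900/11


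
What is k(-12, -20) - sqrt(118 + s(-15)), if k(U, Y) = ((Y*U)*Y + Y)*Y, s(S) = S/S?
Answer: 96400 - sqrt(119) ≈ 96389.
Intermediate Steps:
s(S) = 1
k(U, Y) = Y*(Y + U*Y**2) (k(U, Y) = ((U*Y)*Y + Y)*Y = (U*Y**2 + Y)*Y = (Y + U*Y**2)*Y = Y*(Y + U*Y**2))
k(-12, -20) - sqrt(118 + s(-15)) = (-20)**2*(1 - 12*(-20)) - sqrt(118 + 1) = 400*(1 + 240) - sqrt(119) = 400*241 - sqrt(119) = 96400 - sqrt(119)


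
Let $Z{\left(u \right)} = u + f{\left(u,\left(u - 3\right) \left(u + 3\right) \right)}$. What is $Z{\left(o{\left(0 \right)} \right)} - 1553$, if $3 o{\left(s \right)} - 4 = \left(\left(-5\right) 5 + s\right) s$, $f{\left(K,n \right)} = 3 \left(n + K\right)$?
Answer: $- \frac{4708}{3} \approx -1569.3$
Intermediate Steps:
$f{\left(K,n \right)} = 3 K + 3 n$ ($f{\left(K,n \right)} = 3 \left(K + n\right) = 3 K + 3 n$)
$o{\left(s \right)} = \frac{4}{3} + \frac{s \left(-25 + s\right)}{3}$ ($o{\left(s \right)} = \frac{4}{3} + \frac{\left(\left(-5\right) 5 + s\right) s}{3} = \frac{4}{3} + \frac{\left(-25 + s\right) s}{3} = \frac{4}{3} + \frac{s \left(-25 + s\right)}{3}$)
$Z{\left(u \right)} = 4 u + 3 \left(-3 + u\right) \left(3 + u\right)$ ($Z{\left(u \right)} = u + \left(3 u + 3 \left(u - 3\right) \left(u + 3\right)\right) = u + \left(3 u + 3 \left(-3 + u\right) \left(3 + u\right)\right) = 4 u + 3 \left(-3 + u\right) \left(3 + u\right)$)
$Z{\left(o{\left(0 \right)} \right)} - 1553 = \left(-27 + 3 \left(\frac{4}{3} - 0 + \frac{0^{2}}{3}\right)^{2} + 4 \left(\frac{4}{3} - 0 + \frac{0^{2}}{3}\right)\right) - 1553 = \left(-27 + 3 \left(\frac{4}{3} + 0 + \frac{1}{3} \cdot 0\right)^{2} + 4 \left(\frac{4}{3} + 0 + \frac{1}{3} \cdot 0\right)\right) - 1553 = \left(-27 + 3 \left(\frac{4}{3} + 0 + 0\right)^{2} + 4 \left(\frac{4}{3} + 0 + 0\right)\right) - 1553 = \left(-27 + 3 \left(\frac{4}{3}\right)^{2} + 4 \cdot \frac{4}{3}\right) - 1553 = \left(-27 + 3 \cdot \frac{16}{9} + \frac{16}{3}\right) - 1553 = \left(-27 + \frac{16}{3} + \frac{16}{3}\right) - 1553 = - \frac{49}{3} - 1553 = - \frac{4708}{3}$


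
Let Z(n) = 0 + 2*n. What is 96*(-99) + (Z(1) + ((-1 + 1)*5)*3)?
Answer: -9502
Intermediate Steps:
Z(n) = 2*n
96*(-99) + (Z(1) + ((-1 + 1)*5)*3) = 96*(-99) + (2*1 + ((-1 + 1)*5)*3) = -9504 + (2 + (0*5)*3) = -9504 + (2 + 0*3) = -9504 + (2 + 0) = -9504 + 2 = -9502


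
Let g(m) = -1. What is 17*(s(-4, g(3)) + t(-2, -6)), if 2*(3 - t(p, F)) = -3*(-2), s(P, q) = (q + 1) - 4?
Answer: -68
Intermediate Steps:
s(P, q) = -3 + q (s(P, q) = (1 + q) - 4 = -3 + q)
t(p, F) = 0 (t(p, F) = 3 - (-3)*(-2)/2 = 3 - 1/2*6 = 3 - 3 = 0)
17*(s(-4, g(3)) + t(-2, -6)) = 17*((-3 - 1) + 0) = 17*(-4 + 0) = 17*(-4) = -68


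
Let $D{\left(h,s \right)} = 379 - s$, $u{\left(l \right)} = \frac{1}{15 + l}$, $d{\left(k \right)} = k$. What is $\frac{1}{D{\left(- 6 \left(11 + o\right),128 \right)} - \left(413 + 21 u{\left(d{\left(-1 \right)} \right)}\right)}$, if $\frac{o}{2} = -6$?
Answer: $- \frac{2}{327} \approx -0.0061162$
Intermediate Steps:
$o = -12$ ($o = 2 \left(-6\right) = -12$)
$\frac{1}{D{\left(- 6 \left(11 + o\right),128 \right)} - \left(413 + 21 u{\left(d{\left(-1 \right)} \right)}\right)} = \frac{1}{\left(379 - 128\right) - \left(413 + \frac{21}{15 - 1}\right)} = \frac{1}{\left(379 - 128\right) - \left(413 + \frac{21}{14}\right)} = \frac{1}{251 - \frac{829}{2}} = \frac{1}{- \frac{327}{2}} = - \frac{2}{327}$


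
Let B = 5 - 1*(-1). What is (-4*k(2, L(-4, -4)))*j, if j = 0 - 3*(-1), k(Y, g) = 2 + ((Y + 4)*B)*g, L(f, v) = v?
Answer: 1704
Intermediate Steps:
B = 6 (B = 5 + 1 = 6)
k(Y, g) = 2 + g*(24 + 6*Y) (k(Y, g) = 2 + ((Y + 4)*6)*g = 2 + ((4 + Y)*6)*g = 2 + (24 + 6*Y)*g = 2 + g*(24 + 6*Y))
j = 3 (j = 0 + 3 = 3)
(-4*k(2, L(-4, -4)))*j = -4*(2 + 24*(-4) + 6*2*(-4))*3 = -4*(2 - 96 - 48)*3 = -4*(-142)*3 = 568*3 = 1704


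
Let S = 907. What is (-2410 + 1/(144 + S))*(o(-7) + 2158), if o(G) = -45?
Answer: -5352036717/1051 ≈ -5.0923e+6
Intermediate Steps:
(-2410 + 1/(144 + S))*(o(-7) + 2158) = (-2410 + 1/(144 + 907))*(-45 + 2158) = (-2410 + 1/1051)*2113 = -2532909/1051*2113 = -5352036717/1051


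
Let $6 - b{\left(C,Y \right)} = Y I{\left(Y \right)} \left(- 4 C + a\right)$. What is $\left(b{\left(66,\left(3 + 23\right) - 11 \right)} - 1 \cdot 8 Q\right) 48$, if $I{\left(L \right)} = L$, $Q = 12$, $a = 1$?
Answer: $2836080$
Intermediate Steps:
$b{\left(C,Y \right)} = 6 - Y^{2} \left(1 - 4 C\right)$ ($b{\left(C,Y \right)} = 6 - Y Y \left(- 4 C + 1\right) = 6 - Y^{2} \left(1 - 4 C\right)$)
$\left(b{\left(66,\left(3 + 23\right) - 11 \right)} - 1 \cdot 8 Q\right) 48 = \left(\left(6 - \left(\left(3 + 23\right) - 11\right)^{2} + 4 \cdot 66 \left(\left(3 + 23\right) - 11\right)^{2}\right) - 1 \cdot 8 \cdot 12\right) 48 = \left(\left(6 - \left(26 - 11\right)^{2} + 4 \cdot 66 \left(26 - 11\right)^{2}\right) - 8 \cdot 12\right) 48 = \left(\left(6 - 15^{2} + 4 \cdot 66 \cdot 15^{2}\right) - 96\right) 48 = \left(\left(6 - 225 + 4 \cdot 66 \cdot 225\right) - 96\right) 48 = \left(\left(6 - 225 + 59400\right) - 96\right) 48 = \left(59181 - 96\right) 48 = 59085 \cdot 48 = 2836080$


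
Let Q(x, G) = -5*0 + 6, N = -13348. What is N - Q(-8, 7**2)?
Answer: -13354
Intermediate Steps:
Q(x, G) = 6 (Q(x, G) = 0 + 6 = 6)
N - Q(-8, 7**2) = -13348 - 1*6 = -13348 - 6 = -13354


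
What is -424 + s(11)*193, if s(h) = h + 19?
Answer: 5366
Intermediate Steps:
s(h) = 19 + h
-424 + s(11)*193 = -424 + (19 + 11)*193 = -424 + 30*193 = -424 + 5790 = 5366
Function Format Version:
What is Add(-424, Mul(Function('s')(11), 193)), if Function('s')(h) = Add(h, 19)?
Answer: 5366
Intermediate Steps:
Function('s')(h) = Add(19, h)
Add(-424, Mul(Function('s')(11), 193)) = Add(-424, Mul(Add(19, 11), 193)) = Add(-424, Mul(30, 193)) = Add(-424, 5790) = 5366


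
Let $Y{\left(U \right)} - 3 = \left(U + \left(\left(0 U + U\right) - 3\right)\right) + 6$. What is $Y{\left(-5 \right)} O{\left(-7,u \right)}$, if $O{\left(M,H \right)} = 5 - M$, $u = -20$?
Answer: $-48$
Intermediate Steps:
$Y{\left(U \right)} = 6 + 2 U$ ($Y{\left(U \right)} = 3 + \left(\left(U + \left(\left(0 U + U\right) - 3\right)\right) + 6\right) = 3 + \left(\left(U + \left(\left(0 + U\right) - 3\right)\right) + 6\right) = 3 + \left(\left(U + \left(U - 3\right)\right) + 6\right) = 3 + \left(\left(U + \left(-3 + U\right)\right) + 6\right) = 3 + \left(\left(-3 + 2 U\right) + 6\right) = 3 + \left(3 + 2 U\right) = 6 + 2 U$)
$Y{\left(-5 \right)} O{\left(-7,u \right)} = \left(6 + 2 \left(-5\right)\right) \left(5 - -7\right) = \left(6 - 10\right) \left(5 + 7\right) = \left(-4\right) 12 = -48$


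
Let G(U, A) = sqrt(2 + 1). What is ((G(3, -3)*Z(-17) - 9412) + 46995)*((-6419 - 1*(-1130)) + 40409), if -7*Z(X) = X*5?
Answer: 1319914960 + 2985200*sqrt(3)/7 ≈ 1.3207e+9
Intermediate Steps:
Z(X) = -5*X/7 (Z(X) = -X*5/7 = -5*X/7)
G(U, A) = sqrt(3)
((G(3, -3)*Z(-17) - 9412) + 46995)*((-6419 - 1*(-1130)) + 40409) = ((sqrt(3)*(-5/7*(-17)) - 9412) + 46995)*((-6419 - 1*(-1130)) + 40409) = ((sqrt(3)*(85/7) - 9412) + 46995)*((-6419 + 1130) + 40409) = ((85*sqrt(3)/7 - 9412) + 46995)*(-5289 + 40409) = ((-9412 + 85*sqrt(3)/7) + 46995)*35120 = (37583 + 85*sqrt(3)/7)*35120 = 1319914960 + 2985200*sqrt(3)/7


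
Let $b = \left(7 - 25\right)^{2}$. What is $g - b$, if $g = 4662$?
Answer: $4338$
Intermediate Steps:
$b = 324$ ($b = \left(-18\right)^{2} = 324$)
$g - b = 4662 - 324 = 4338$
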